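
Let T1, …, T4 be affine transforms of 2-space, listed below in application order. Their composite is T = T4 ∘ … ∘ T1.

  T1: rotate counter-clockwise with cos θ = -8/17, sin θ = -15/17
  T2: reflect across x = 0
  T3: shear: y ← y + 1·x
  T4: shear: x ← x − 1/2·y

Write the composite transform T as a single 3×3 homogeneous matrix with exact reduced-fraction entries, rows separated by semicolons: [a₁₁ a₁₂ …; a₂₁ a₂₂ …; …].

T = [23/34 -7/34 0; -7/17 -23/17 0; 0 0 1]

T1 = [-8/17 15/17 0; -15/17 -8/17 0; 0 0 1]
T2·T1 = [8/17 -15/17 0; -15/17 -8/17 0; 0 0 1]
T3·…·T1 = [8/17 -15/17 0; -7/17 -23/17 0; 0 0 1]
T4·…·T1 = [23/34 -7/34 0; -7/17 -23/17 0; 0 0 1]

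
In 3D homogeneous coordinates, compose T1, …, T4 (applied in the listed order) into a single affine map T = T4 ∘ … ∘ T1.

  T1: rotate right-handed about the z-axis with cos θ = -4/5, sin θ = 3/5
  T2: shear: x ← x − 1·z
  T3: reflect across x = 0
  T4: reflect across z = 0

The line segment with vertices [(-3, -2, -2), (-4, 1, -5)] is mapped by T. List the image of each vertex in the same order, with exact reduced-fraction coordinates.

T1 rotate right-handed about the z-axis with cos θ = -4/5, sin θ = 3/5: (-3, -2, -2) → (18/5, -1/5, -2); (-4, 1, -5) → (13/5, -16/5, -5)
T2 shear: x ← x − 1·z: (18/5, -1/5, -2) → (28/5, -1/5, -2); (13/5, -16/5, -5) → (38/5, -16/5, -5)
T3 reflect across x = 0: (28/5, -1/5, -2) → (-28/5, -1/5, -2); (38/5, -16/5, -5) → (-38/5, -16/5, -5)
T4 reflect across z = 0: (-28/5, -1/5, -2) → (-28/5, -1/5, 2); (-38/5, -16/5, -5) → (-38/5, -16/5, 5)

image vertices: (-28/5, -1/5, 2), (-38/5, -16/5, 5)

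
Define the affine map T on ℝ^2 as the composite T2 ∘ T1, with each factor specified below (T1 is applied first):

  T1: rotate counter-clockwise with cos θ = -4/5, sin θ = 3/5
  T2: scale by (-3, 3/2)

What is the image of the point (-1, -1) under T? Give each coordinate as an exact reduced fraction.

T1 rotate counter-clockwise with cos θ = -4/5, sin θ = 3/5: (-1, -1) → (7/5, 1/5)
T2 scale by (-3, 3/2): (7/5, 1/5) → (-21/5, 3/10)

T(p) = (-21/5, 3/10)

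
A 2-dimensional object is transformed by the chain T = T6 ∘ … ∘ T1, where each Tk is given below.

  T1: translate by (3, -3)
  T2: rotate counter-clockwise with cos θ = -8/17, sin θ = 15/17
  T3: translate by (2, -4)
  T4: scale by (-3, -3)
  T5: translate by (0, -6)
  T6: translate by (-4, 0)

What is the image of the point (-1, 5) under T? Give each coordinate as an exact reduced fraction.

T(p) = (-32/17, 60/17)

T1 translate by (3, -3): (-1, 5) → (2, 2)
T2 rotate counter-clockwise with cos θ = -8/17, sin θ = 15/17: (2, 2) → (-46/17, 14/17)
T3 translate by (2, -4): (-46/17, 14/17) → (-12/17, -54/17)
T4 scale by (-3, -3): (-12/17, -54/17) → (36/17, 162/17)
T5 translate by (0, -6): (36/17, 162/17) → (36/17, 60/17)
T6 translate by (-4, 0): (36/17, 60/17) → (-32/17, 60/17)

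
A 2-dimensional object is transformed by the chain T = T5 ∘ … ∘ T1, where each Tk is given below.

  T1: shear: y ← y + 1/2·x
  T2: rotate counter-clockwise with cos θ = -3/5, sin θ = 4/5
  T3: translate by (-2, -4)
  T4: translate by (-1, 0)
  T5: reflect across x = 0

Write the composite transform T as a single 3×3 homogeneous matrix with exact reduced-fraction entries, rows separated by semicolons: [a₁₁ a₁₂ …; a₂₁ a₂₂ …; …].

T1 = [1 0 0; 1/2 1 0; 0 0 1]
T2·T1 = [-1 -4/5 0; 1/2 -3/5 0; 0 0 1]
T3·…·T1 = [-1 -4/5 -2; 1/2 -3/5 -4; 0 0 1]
T4·…·T1 = [-1 -4/5 -3; 1/2 -3/5 -4; 0 0 1]
T5·…·T1 = [1 4/5 3; 1/2 -3/5 -4; 0 0 1]

T = [1 4/5 3; 1/2 -3/5 -4; 0 0 1]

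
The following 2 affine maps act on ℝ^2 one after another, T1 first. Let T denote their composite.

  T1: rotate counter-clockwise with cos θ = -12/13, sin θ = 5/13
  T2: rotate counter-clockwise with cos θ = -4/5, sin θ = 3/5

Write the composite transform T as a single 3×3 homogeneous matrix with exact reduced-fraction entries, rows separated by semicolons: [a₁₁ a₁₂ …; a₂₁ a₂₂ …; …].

T1 = [-12/13 -5/13 0; 5/13 -12/13 0; 0 0 1]
T2·T1 = [33/65 56/65 0; -56/65 33/65 0; 0 0 1]

T = [33/65 56/65 0; -56/65 33/65 0; 0 0 1]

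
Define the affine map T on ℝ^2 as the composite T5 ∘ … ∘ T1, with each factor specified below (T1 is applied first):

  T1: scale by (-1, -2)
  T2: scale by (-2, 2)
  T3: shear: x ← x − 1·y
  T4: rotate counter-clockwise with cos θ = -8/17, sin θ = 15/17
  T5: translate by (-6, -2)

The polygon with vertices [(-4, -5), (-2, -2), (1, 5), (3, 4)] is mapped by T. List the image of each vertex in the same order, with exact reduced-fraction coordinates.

T1 scale by (-1, -2): (-4, -5) → (4, 10); (-2, -2) → (2, 4); (1, 5) → (-1, -10); (3, 4) → (-3, -8)
T2 scale by (-2, 2): (4, 10) → (-8, 20); (2, 4) → (-4, 8); (-1, -10) → (2, -20); (-3, -8) → (6, -16)
T3 shear: x ← x − 1·y: (-8, 20) → (-28, 20); (-4, 8) → (-12, 8); (2, -20) → (22, -20); (6, -16) → (22, -16)
T4 rotate counter-clockwise with cos θ = -8/17, sin θ = 15/17: (-28, 20) → (-76/17, -580/17); (-12, 8) → (-24/17, -244/17); (22, -20) → (124/17, 490/17); (22, -16) → (64/17, 458/17)
T5 translate by (-6, -2): (-76/17, -580/17) → (-178/17, -614/17); (-24/17, -244/17) → (-126/17, -278/17); (124/17, 490/17) → (22/17, 456/17); (64/17, 458/17) → (-38/17, 424/17)

image vertices: (-178/17, -614/17), (-126/17, -278/17), (22/17, 456/17), (-38/17, 424/17)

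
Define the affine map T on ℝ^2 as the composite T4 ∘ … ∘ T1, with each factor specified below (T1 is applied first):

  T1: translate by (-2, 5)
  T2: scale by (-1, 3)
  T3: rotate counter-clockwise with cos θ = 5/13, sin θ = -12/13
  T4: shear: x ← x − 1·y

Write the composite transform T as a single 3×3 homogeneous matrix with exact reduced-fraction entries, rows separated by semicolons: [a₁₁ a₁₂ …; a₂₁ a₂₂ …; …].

T = [-17/13 21/13 139/13; 12/13 15/13 51/13; 0 0 1]

T1 = [1 0 -2; 0 1 5; 0 0 1]
T2·T1 = [-1 0 2; 0 3 15; 0 0 1]
T3·…·T1 = [-5/13 36/13 190/13; 12/13 15/13 51/13; 0 0 1]
T4·…·T1 = [-17/13 21/13 139/13; 12/13 15/13 51/13; 0 0 1]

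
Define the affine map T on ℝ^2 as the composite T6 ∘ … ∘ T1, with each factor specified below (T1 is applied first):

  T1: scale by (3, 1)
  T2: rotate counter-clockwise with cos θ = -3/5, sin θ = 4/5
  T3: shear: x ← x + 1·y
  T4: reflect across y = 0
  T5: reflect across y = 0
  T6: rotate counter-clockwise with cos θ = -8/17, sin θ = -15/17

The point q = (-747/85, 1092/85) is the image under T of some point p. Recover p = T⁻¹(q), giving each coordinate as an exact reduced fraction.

T1 = [3 0 0; 0 1 0; 0 0 1]
T2·T1 = [-9/5 -4/5 0; 12/5 -3/5 0; 0 0 1]
T3·…·T1 = [3/5 -7/5 0; 12/5 -3/5 0; 0 0 1]
T4·…·T1 = [3/5 -7/5 0; -12/5 3/5 0; 0 0 1]
T5·…·T1 = [3/5 -7/5 0; 12/5 -3/5 0; 0 0 1]
T6·…·T1 = [156/85 11/85 0; -141/85 129/85 0; 0 0 1]
det M = 3; M⁻¹ = [43/85 -11/255 0; 47/85 52/85 0; 0 0 1]
M⁻¹ · (-747/85, 1092/85)ᵀ = (-5, 3)ᵀ

p = (-5, 3)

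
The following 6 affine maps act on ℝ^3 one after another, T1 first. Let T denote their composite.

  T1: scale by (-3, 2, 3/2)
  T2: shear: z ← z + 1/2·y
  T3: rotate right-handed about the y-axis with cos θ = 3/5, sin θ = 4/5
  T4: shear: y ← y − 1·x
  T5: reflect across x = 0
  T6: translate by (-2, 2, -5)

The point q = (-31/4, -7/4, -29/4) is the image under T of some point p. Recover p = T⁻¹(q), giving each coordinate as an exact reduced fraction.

T1 = [-3 0 0 0; 0 2 0 0; 0 0 3/2 0; 0 0 0 1]
T2·T1 = [-3 0 0 0; 0 2 0 0; 0 1 3/2 0; 0 0 0 1]
T3·…·T1 = [-9/5 4/5 6/5 0; 0 2 0 0; 12/5 3/5 9/10 0; 0 0 0 1]
T4·…·T1 = [-9/5 4/5 6/5 0; 9/5 6/5 -6/5 0; 12/5 3/5 9/10 0; 0 0 0 1]
T5·…·T1 = [9/5 -4/5 -6/5 0; 9/5 6/5 -6/5 0; 12/5 3/5 9/10 0; 0 0 0 1]
T6·…·T1 = [9/5 -4/5 -6/5 -2; 9/5 6/5 -6/5 2; 12/5 3/5 9/10 -5; 0 0 0 1]
det M = 9; M⁻¹ = [1/5 0 4/15 26/15; -1/2 1/2 0 -2; -1/5 -1/3 2/5 34/15; 0 0 0 1]
M⁻¹ · (-31/4, -7/4, -29/4)ᵀ = (-7/4, 1, 3/2)ᵀ

p = (-7/4, 1, 3/2)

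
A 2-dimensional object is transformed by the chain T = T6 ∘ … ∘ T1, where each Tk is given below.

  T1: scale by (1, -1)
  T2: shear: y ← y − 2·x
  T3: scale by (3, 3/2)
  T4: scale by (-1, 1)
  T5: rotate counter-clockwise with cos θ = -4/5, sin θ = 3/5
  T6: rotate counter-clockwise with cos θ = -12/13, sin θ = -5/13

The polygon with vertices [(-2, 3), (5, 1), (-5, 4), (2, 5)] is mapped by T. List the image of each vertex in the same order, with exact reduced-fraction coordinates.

T1 scale by (1, -1): (-2, 3) → (-2, -3); (5, 1) → (5, -1); (-5, 4) → (-5, -4); (2, 5) → (2, -5)
T2 shear: y ← y − 2·x: (-2, -3) → (-2, 1); (5, -1) → (5, -11); (-5, -4) → (-5, 6); (2, -5) → (2, -9)
T3 scale by (3, 3/2): (-2, 1) → (-6, 3/2); (5, -11) → (15, -33/2); (-5, 6) → (-15, 9); (2, -9) → (6, -27/2)
T4 scale by (-1, 1): (-6, 3/2) → (6, 3/2); (15, -33/2) → (-15, -33/2); (-15, 9) → (15, 9); (6, -27/2) → (-6, -27/2)
T5 rotate counter-clockwise with cos θ = -4/5, sin θ = 3/5: (6, 3/2) → (-57/10, 12/5); (-15, -33/2) → (219/10, 21/5); (15, 9) → (-87/5, 9/5); (-6, -27/2) → (129/10, 36/5)
T6 rotate counter-clockwise with cos θ = -12/13, sin θ = -5/13: (-57/10, 12/5) → (402/65, -3/130); (219/10, 21/5) → (-93/5, -123/10); (-87/5, 9/5) → (1089/65, 327/65); (129/10, 36/5) → (-594/65, -1509/130)

image vertices: (402/65, -3/130), (-93/5, -123/10), (1089/65, 327/65), (-594/65, -1509/130)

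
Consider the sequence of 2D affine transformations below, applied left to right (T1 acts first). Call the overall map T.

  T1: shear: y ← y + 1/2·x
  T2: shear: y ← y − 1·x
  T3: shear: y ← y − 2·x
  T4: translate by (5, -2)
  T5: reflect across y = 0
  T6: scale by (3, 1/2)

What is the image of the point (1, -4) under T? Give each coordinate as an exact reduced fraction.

T(p) = (18, 17/4)

T1 shear: y ← y + 1/2·x: (1, -4) → (1, -7/2)
T2 shear: y ← y − 1·x: (1, -7/2) → (1, -9/2)
T3 shear: y ← y − 2·x: (1, -9/2) → (1, -13/2)
T4 translate by (5, -2): (1, -13/2) → (6, -17/2)
T5 reflect across y = 0: (6, -17/2) → (6, 17/2)
T6 scale by (3, 1/2): (6, 17/2) → (18, 17/4)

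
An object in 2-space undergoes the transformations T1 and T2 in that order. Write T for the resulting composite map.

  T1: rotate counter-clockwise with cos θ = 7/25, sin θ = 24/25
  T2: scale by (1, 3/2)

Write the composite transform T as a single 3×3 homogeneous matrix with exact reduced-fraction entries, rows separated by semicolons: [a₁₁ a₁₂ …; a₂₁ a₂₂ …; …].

T1 = [7/25 -24/25 0; 24/25 7/25 0; 0 0 1]
T2·T1 = [7/25 -24/25 0; 36/25 21/50 0; 0 0 1]

T = [7/25 -24/25 0; 36/25 21/50 0; 0 0 1]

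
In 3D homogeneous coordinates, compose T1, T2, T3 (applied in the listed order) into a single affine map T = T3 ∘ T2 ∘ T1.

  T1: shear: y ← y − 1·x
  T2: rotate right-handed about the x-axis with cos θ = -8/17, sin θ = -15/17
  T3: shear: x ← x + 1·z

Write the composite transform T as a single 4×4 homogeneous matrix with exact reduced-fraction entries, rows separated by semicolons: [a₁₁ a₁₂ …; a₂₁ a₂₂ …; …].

T1 = [1 0 0 0; -1 1 0 0; 0 0 1 0; 0 0 0 1]
T2·T1 = [1 0 0 0; 8/17 -8/17 15/17 0; 15/17 -15/17 -8/17 0; 0 0 0 1]
T3·…·T1 = [32/17 -15/17 -8/17 0; 8/17 -8/17 15/17 0; 15/17 -15/17 -8/17 0; 0 0 0 1]

T = [32/17 -15/17 -8/17 0; 8/17 -8/17 15/17 0; 15/17 -15/17 -8/17 0; 0 0 0 1]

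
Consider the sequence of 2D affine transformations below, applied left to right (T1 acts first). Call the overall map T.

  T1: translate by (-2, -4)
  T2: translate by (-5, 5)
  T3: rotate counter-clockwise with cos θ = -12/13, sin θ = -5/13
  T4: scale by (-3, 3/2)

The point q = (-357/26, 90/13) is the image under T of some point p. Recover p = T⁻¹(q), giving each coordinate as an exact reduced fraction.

T1 = [1 0 -2; 0 1 -4; 0 0 1]
T2·T1 = [1 0 -7; 0 1 1; 0 0 1]
T3·…·T1 = [-12/13 5/13 89/13; -5/13 -12/13 23/13; 0 0 1]
T4·…·T1 = [36/13 -15/13 -267/13; -15/26 -18/13 69/26; 0 0 1]
det M = -9/2; M⁻¹ = [4/13 -10/39 7; -5/39 -8/13 -1; 0 0 1]
M⁻¹ · (-357/26, 90/13)ᵀ = (1, -7/2)ᵀ

p = (1, -7/2)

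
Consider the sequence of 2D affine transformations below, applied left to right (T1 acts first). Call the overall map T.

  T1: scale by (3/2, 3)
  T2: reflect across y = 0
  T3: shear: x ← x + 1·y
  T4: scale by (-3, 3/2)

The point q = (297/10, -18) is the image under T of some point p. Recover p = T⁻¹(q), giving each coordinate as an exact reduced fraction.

T1 = [3/2 0 0; 0 3 0; 0 0 1]
T2·T1 = [3/2 0 0; 0 -3 0; 0 0 1]
T3·…·T1 = [3/2 -3 0; 0 -3 0; 0 0 1]
T4·…·T1 = [-9/2 9 0; 0 -9/2 0; 0 0 1]
det M = 81/4; M⁻¹ = [-2/9 -4/9 0; 0 -2/9 0; 0 0 1]
M⁻¹ · (297/10, -18)ᵀ = (7/5, 4)ᵀ

p = (7/5, 4)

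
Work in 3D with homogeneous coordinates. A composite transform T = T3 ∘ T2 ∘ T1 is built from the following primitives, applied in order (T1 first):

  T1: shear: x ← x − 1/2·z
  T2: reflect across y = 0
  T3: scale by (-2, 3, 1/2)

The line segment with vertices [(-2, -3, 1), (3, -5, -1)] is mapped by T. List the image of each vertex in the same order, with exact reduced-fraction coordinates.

T1 shear: x ← x − 1/2·z: (-2, -3, 1) → (-5/2, -3, 1); (3, -5, -1) → (7/2, -5, -1)
T2 reflect across y = 0: (-5/2, -3, 1) → (-5/2, 3, 1); (7/2, -5, -1) → (7/2, 5, -1)
T3 scale by (-2, 3, 1/2): (-5/2, 3, 1) → (5, 9, 1/2); (7/2, 5, -1) → (-7, 15, -1/2)

image vertices: (5, 9, 1/2), (-7, 15, -1/2)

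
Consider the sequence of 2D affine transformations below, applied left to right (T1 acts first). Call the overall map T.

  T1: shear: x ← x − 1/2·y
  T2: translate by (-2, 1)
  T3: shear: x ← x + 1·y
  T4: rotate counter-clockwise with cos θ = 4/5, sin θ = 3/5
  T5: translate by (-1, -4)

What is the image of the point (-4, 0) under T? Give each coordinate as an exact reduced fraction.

T(p) = (-28/5, -31/5)

T1 shear: x ← x − 1/2·y: (-4, 0) → (-4, 0)
T2 translate by (-2, 1): (-4, 0) → (-6, 1)
T3 shear: x ← x + 1·y: (-6, 1) → (-5, 1)
T4 rotate counter-clockwise with cos θ = 4/5, sin θ = 3/5: (-5, 1) → (-23/5, -11/5)
T5 translate by (-1, -4): (-23/5, -11/5) → (-28/5, -31/5)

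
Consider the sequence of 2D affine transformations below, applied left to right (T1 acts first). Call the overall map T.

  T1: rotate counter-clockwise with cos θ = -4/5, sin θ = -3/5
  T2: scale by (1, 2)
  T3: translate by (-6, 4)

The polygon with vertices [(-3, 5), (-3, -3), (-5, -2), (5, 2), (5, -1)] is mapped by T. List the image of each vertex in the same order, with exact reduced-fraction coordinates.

image vertices: (-3/5, -2/5), (-27/5, 62/5), (-16/5, 66/5), (-44/5, -26/5), (-53/5, -2/5)

T1 rotate counter-clockwise with cos θ = -4/5, sin θ = -3/5: (-3, 5) → (27/5, -11/5); (-3, -3) → (3/5, 21/5); (-5, -2) → (14/5, 23/5); (5, 2) → (-14/5, -23/5); (5, -1) → (-23/5, -11/5)
T2 scale by (1, 2): (27/5, -11/5) → (27/5, -22/5); (3/5, 21/5) → (3/5, 42/5); (14/5, 23/5) → (14/5, 46/5); (-14/5, -23/5) → (-14/5, -46/5); (-23/5, -11/5) → (-23/5, -22/5)
T3 translate by (-6, 4): (27/5, -22/5) → (-3/5, -2/5); (3/5, 42/5) → (-27/5, 62/5); (14/5, 46/5) → (-16/5, 66/5); (-14/5, -46/5) → (-44/5, -26/5); (-23/5, -22/5) → (-53/5, -2/5)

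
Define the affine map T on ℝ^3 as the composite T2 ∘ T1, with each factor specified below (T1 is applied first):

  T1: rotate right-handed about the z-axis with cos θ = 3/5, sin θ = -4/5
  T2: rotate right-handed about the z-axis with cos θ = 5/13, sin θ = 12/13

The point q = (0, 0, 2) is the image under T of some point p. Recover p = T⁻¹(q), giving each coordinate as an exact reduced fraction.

p = (0, 0, 2)

T1 = [3/5 4/5 0 0; -4/5 3/5 0 0; 0 0 1 0; 0 0 0 1]
T2·T1 = [63/65 -16/65 0 0; 16/65 63/65 0 0; 0 0 1 0; 0 0 0 1]
det M = 1; M⁻¹ = [63/65 16/65 0 0; -16/65 63/65 0 0; 0 0 1 0; 0 0 0 1]
M⁻¹ · (0, 0, 2)ᵀ = (0, 0, 2)ᵀ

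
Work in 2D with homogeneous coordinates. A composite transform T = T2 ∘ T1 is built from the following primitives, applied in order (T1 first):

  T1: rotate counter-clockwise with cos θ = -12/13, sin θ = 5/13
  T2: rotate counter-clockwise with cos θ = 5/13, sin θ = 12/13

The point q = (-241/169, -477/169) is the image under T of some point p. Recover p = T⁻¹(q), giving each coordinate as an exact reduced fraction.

T1 = [-12/13 -5/13 0; 5/13 -12/13 0; 0 0 1]
T2·T1 = [-120/169 119/169 0; -119/169 -120/169 0; 0 0 1]
det M = 1; M⁻¹ = [-120/169 -119/169 0; 119/169 -120/169 0; 0 0 1]
M⁻¹ · (-241/169, -477/169)ᵀ = (3, 1)ᵀ

p = (3, 1)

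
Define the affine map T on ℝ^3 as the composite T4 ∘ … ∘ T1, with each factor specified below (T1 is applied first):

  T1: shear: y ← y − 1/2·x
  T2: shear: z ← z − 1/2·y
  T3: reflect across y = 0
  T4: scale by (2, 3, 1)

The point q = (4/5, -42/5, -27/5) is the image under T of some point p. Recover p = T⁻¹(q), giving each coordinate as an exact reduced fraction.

T1 = [1 0 0 0; -1/2 1 0 0; 0 0 1 0; 0 0 0 1]
T2·T1 = [1 0 0 0; -1/2 1 0 0; 1/4 -1/2 1 0; 0 0 0 1]
T3·…·T1 = [1 0 0 0; 1/2 -1 0 0; 1/4 -1/2 1 0; 0 0 0 1]
T4·…·T1 = [2 0 0 0; 3/2 -3 0 0; 1/4 -1/2 1 0; 0 0 0 1]
det M = -6; M⁻¹ = [1/2 0 0 0; 1/4 -1/3 0 0; 0 -1/6 1 0; 0 0 0 1]
M⁻¹ · (4/5, -42/5, -27/5)ᵀ = (2/5, 3, -4)ᵀ

p = (2/5, 3, -4)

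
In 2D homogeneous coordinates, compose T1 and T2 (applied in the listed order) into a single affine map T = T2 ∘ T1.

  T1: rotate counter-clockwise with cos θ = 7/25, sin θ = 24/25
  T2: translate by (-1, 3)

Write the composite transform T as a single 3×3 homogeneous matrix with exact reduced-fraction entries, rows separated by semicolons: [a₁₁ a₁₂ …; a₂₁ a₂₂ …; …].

T1 = [7/25 -24/25 0; 24/25 7/25 0; 0 0 1]
T2·T1 = [7/25 -24/25 -1; 24/25 7/25 3; 0 0 1]

T = [7/25 -24/25 -1; 24/25 7/25 3; 0 0 1]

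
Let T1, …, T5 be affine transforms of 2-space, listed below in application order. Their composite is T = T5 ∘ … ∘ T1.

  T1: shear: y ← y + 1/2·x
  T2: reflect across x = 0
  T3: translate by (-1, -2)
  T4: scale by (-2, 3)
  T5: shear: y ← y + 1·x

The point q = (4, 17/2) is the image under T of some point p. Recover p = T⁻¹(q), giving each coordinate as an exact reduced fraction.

T1 = [1 0 0; 1/2 1 0; 0 0 1]
T2·T1 = [-1 0 0; 1/2 1 0; 0 0 1]
T3·…·T1 = [-1 0 -1; 1/2 1 -2; 0 0 1]
T4·…·T1 = [2 0 2; 3/2 3 -6; 0 0 1]
T5·…·T1 = [2 0 2; 7/2 3 -4; 0 0 1]
det M = 6; M⁻¹ = [1/2 0 -1; -7/12 1/3 5/2; 0 0 1]
M⁻¹ · (4, 17/2)ᵀ = (1, 3)ᵀ

p = (1, 3)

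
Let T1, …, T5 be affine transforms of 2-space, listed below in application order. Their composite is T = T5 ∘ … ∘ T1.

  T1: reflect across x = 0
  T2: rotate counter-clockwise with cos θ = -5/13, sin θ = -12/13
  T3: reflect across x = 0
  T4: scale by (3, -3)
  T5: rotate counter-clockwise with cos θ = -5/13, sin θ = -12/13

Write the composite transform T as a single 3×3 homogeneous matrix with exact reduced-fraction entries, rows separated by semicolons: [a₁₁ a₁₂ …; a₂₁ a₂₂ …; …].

T = [-357/169 360/169 0; 360/169 357/169 0; 0 0 1]

T1 = [-1 0 0; 0 1 0; 0 0 1]
T2·T1 = [5/13 12/13 0; 12/13 -5/13 0; 0 0 1]
T3·…·T1 = [-5/13 -12/13 0; 12/13 -5/13 0; 0 0 1]
T4·…·T1 = [-15/13 -36/13 0; -36/13 15/13 0; 0 0 1]
T5·…·T1 = [-357/169 360/169 0; 360/169 357/169 0; 0 0 1]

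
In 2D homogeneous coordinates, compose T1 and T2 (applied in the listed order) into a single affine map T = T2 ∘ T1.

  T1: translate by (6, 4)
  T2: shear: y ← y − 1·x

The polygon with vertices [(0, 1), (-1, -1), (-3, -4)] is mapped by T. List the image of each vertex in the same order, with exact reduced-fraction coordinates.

T1 translate by (6, 4): (0, 1) → (6, 5); (-1, -1) → (5, 3); (-3, -4) → (3, 0)
T2 shear: y ← y − 1·x: (6, 5) → (6, -1); (5, 3) → (5, -2); (3, 0) → (3, -3)

image vertices: (6, -1), (5, -2), (3, -3)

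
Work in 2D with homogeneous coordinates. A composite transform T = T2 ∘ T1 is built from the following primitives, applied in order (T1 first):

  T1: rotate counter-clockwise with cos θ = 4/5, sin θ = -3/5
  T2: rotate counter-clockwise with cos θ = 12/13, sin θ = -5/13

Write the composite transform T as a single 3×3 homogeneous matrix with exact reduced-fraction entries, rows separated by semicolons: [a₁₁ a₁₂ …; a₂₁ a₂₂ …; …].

T1 = [4/5 3/5 0; -3/5 4/5 0; 0 0 1]
T2·T1 = [33/65 56/65 0; -56/65 33/65 0; 0 0 1]

T = [33/65 56/65 0; -56/65 33/65 0; 0 0 1]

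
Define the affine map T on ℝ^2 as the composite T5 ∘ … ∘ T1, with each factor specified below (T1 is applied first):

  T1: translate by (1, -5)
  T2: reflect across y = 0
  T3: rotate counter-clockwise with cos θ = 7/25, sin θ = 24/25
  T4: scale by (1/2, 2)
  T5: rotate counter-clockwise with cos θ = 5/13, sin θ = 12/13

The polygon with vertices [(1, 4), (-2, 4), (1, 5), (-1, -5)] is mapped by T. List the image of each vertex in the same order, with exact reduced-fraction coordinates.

image vertices: (-269/65, 98/65), (661/650, -356/325), (-1117/325, 564/325), (-456/65, -148/65)

T1 translate by (1, -5): (1, 4) → (2, -1); (-2, 4) → (-1, -1); (1, 5) → (2, 0); (-1, -5) → (0, -10)
T2 reflect across y = 0: (2, -1) → (2, 1); (-1, -1) → (-1, 1); (2, 0) → (2, 0); (0, -10) → (0, 10)
T3 rotate counter-clockwise with cos θ = 7/25, sin θ = 24/25: (2, 1) → (-2/5, 11/5); (-1, 1) → (-31/25, -17/25); (2, 0) → (14/25, 48/25); (0, 10) → (-48/5, 14/5)
T4 scale by (1/2, 2): (-2/5, 11/5) → (-1/5, 22/5); (-31/25, -17/25) → (-31/50, -34/25); (14/25, 48/25) → (7/25, 96/25); (-48/5, 14/5) → (-24/5, 28/5)
T5 rotate counter-clockwise with cos θ = 5/13, sin θ = 12/13: (-1/5, 22/5) → (-269/65, 98/65); (-31/50, -34/25) → (661/650, -356/325); (7/25, 96/25) → (-1117/325, 564/325); (-24/5, 28/5) → (-456/65, -148/65)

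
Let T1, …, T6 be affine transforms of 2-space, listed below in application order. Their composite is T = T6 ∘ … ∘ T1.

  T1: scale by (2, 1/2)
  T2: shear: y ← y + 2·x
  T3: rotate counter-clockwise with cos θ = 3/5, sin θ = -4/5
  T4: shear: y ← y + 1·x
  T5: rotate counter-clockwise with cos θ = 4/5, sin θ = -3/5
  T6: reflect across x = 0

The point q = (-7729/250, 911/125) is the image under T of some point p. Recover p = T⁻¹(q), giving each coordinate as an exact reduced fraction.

T1 = [2 0 0; 0 1/2 0; 0 0 1]
T2·T1 = [2 0 0; 4 1/2 0; 0 0 1]
T3·…·T1 = [22/5 2/5 0; 4/5 3/10 0; 0 0 1]
T4·…·T1 = [22/5 2/5 0; 26/5 7/10 0; 0 0 1]
T5·…·T1 = [166/25 37/50 0; 38/25 8/25 0; 0 0 1]
T6·…·T1 = [-166/25 -37/50 0; 38/25 8/25 0; 0 0 1]
det M = -1; M⁻¹ = [-8/25 -37/50 0; 38/25 166/25 0; 0 0 1]
M⁻¹ · (-7729/250, 911/125)ᵀ = (9/2, 7/5)ᵀ

p = (9/2, 7/5)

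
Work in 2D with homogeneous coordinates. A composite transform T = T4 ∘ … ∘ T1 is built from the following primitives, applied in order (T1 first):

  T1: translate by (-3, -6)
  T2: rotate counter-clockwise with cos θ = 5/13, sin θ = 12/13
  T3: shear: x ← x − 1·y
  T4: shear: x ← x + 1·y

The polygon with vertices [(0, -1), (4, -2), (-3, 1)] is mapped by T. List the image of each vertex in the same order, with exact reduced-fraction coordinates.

T1 translate by (-3, -6): (0, -1) → (-3, -7); (4, -2) → (1, -8); (-3, 1) → (-6, -5)
T2 rotate counter-clockwise with cos θ = 5/13, sin θ = 12/13: (-3, -7) → (69/13, -71/13); (1, -8) → (101/13, -28/13); (-6, -5) → (30/13, -97/13)
T3 shear: x ← x − 1·y: (69/13, -71/13) → (140/13, -71/13); (101/13, -28/13) → (129/13, -28/13); (30/13, -97/13) → (127/13, -97/13)
T4 shear: x ← x + 1·y: (140/13, -71/13) → (69/13, -71/13); (129/13, -28/13) → (101/13, -28/13); (127/13, -97/13) → (30/13, -97/13)

image vertices: (69/13, -71/13), (101/13, -28/13), (30/13, -97/13)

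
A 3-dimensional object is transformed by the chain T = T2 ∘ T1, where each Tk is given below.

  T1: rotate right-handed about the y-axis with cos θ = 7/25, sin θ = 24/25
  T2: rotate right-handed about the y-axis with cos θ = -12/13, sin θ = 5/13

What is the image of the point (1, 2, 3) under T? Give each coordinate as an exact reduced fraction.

T(p) = (-963/325, 2, -359/325)

T1 rotate right-handed about the y-axis with cos θ = 7/25, sin θ = 24/25: (1, 2, 3) → (79/25, 2, -3/25)
T2 rotate right-handed about the y-axis with cos θ = -12/13, sin θ = 5/13: (79/25, 2, -3/25) → (-963/325, 2, -359/325)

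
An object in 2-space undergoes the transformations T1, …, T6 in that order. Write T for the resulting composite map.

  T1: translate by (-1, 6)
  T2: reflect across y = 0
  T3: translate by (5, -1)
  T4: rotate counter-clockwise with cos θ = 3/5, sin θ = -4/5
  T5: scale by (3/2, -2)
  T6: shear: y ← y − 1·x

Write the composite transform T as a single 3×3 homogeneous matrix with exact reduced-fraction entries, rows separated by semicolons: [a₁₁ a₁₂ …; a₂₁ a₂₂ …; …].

T1 = [1 0 -1; 0 1 6; 0 0 1]
T2·T1 = [1 0 -1; 0 -1 -6; 0 0 1]
T3·…·T1 = [1 0 4; 0 -1 -7; 0 0 1]
T4·…·T1 = [3/5 -4/5 -16/5; -4/5 -3/5 -37/5; 0 0 1]
T5·…·T1 = [9/10 -6/5 -24/5; 8/5 6/5 74/5; 0 0 1]
T6·…·T1 = [9/10 -6/5 -24/5; 7/10 12/5 98/5; 0 0 1]

T = [9/10 -6/5 -24/5; 7/10 12/5 98/5; 0 0 1]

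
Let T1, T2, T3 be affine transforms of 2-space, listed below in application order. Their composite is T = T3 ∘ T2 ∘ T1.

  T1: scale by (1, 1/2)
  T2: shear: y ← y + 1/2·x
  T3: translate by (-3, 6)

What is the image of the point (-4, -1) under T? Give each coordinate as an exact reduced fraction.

T1 scale by (1, 1/2): (-4, -1) → (-4, -1/2)
T2 shear: y ← y + 1/2·x: (-4, -1/2) → (-4, -5/2)
T3 translate by (-3, 6): (-4, -5/2) → (-7, 7/2)

T(p) = (-7, 7/2)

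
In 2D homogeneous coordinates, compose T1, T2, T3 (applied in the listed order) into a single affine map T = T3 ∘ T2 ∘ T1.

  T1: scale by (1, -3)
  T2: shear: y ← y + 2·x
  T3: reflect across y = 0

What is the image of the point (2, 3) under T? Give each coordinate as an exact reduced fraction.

T(p) = (2, 5)

T1 scale by (1, -3): (2, 3) → (2, -9)
T2 shear: y ← y + 2·x: (2, -9) → (2, -5)
T3 reflect across y = 0: (2, -5) → (2, 5)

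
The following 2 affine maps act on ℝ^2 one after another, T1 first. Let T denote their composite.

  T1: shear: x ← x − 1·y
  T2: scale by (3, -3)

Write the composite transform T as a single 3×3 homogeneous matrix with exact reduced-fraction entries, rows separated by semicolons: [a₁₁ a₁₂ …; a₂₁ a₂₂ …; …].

T1 = [1 -1 0; 0 1 0; 0 0 1]
T2·T1 = [3 -3 0; 0 -3 0; 0 0 1]

T = [3 -3 0; 0 -3 0; 0 0 1]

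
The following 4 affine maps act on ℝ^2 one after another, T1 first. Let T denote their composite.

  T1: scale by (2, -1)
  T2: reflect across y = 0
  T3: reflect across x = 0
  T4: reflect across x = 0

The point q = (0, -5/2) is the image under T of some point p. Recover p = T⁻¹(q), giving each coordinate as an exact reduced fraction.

T1 = [2 0 0; 0 -1 0; 0 0 1]
T2·T1 = [2 0 0; 0 1 0; 0 0 1]
T3·…·T1 = [-2 0 0; 0 1 0; 0 0 1]
T4·…·T1 = [2 0 0; 0 1 0; 0 0 1]
det M = 2; M⁻¹ = [1/2 0 0; 0 1 0; 0 0 1]
M⁻¹ · (0, -5/2)ᵀ = (0, -5/2)ᵀ

p = (0, -5/2)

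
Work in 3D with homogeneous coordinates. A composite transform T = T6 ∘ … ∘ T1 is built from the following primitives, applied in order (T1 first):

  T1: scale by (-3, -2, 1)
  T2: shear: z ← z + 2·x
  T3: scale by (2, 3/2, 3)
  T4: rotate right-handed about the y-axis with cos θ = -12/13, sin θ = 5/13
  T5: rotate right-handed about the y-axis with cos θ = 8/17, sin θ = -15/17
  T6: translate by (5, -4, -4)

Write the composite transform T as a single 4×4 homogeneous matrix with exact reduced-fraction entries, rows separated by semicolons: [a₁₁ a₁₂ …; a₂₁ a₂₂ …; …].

T = [-3834/221 0 660/221 5; 0 -3 0 -4; 1698/221 0 -63/221 -4; 0 0 0 1]

T1 = [-3 0 0 0; 0 -2 0 0; 0 0 1 0; 0 0 0 1]
T2·T1 = [-3 0 0 0; 0 -2 0 0; -6 0 1 0; 0 0 0 1]
T3·…·T1 = [-6 0 0 0; 0 -3 0 0; -18 0 3 0; 0 0 0 1]
T4·…·T1 = [-18/13 0 15/13 0; 0 -3 0 0; 246/13 0 -36/13 0; 0 0 0 1]
T5·…·T1 = [-3834/221 0 660/221 0; 0 -3 0 0; 1698/221 0 -63/221 0; 0 0 0 1]
T6·…·T1 = [-3834/221 0 660/221 5; 0 -3 0 -4; 1698/221 0 -63/221 -4; 0 0 0 1]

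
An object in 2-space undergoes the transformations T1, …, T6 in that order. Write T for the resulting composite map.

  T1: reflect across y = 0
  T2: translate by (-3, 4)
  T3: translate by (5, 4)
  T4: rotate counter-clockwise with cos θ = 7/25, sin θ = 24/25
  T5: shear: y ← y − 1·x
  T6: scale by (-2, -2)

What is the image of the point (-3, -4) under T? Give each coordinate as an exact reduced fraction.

T1 reflect across y = 0: (-3, -4) → (-3, 4)
T2 translate by (-3, 4): (-3, 4) → (-6, 8)
T3 translate by (5, 4): (-6, 8) → (-1, 12)
T4 rotate counter-clockwise with cos θ = 7/25, sin θ = 24/25: (-1, 12) → (-59/5, 12/5)
T5 shear: y ← y − 1·x: (-59/5, 12/5) → (-59/5, 71/5)
T6 scale by (-2, -2): (-59/5, 71/5) → (118/5, -142/5)

T(p) = (118/5, -142/5)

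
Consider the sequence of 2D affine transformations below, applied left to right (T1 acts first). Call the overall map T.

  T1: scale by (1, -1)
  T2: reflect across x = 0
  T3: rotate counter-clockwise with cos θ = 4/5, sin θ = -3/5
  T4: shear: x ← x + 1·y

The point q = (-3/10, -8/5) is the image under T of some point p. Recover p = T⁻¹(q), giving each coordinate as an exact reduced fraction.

p = (-2, 1/2)

T1 = [1 0 0; 0 -1 0; 0 0 1]
T2·T1 = [-1 0 0; 0 -1 0; 0 0 1]
T3·…·T1 = [-4/5 -3/5 0; 3/5 -4/5 0; 0 0 1]
T4·…·T1 = [-1/5 -7/5 0; 3/5 -4/5 0; 0 0 1]
det M = 1; M⁻¹ = [-4/5 7/5 0; -3/5 -1/5 0; 0 0 1]
M⁻¹ · (-3/10, -8/5)ᵀ = (-2, 1/2)ᵀ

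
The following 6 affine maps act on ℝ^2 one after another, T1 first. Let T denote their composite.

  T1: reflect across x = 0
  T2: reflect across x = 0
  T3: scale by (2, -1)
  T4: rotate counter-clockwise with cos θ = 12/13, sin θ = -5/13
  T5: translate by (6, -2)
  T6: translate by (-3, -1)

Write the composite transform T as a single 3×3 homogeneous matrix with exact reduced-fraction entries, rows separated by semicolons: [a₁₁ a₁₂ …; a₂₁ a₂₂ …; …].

T = [24/13 -5/13 3; -10/13 -12/13 -3; 0 0 1]

T1 = [-1 0 0; 0 1 0; 0 0 1]
T2·T1 = [1 0 0; 0 1 0; 0 0 1]
T3·…·T1 = [2 0 0; 0 -1 0; 0 0 1]
T4·…·T1 = [24/13 -5/13 0; -10/13 -12/13 0; 0 0 1]
T5·…·T1 = [24/13 -5/13 6; -10/13 -12/13 -2; 0 0 1]
T6·…·T1 = [24/13 -5/13 3; -10/13 -12/13 -3; 0 0 1]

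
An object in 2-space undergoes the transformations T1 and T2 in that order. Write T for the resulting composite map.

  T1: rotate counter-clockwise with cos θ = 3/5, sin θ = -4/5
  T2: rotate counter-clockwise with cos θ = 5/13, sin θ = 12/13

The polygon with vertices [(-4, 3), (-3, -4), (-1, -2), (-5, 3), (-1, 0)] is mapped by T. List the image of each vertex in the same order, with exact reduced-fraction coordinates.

image vertices: (-60/13, 25/13), (-25/13, -60/13), (-31/65, -142/65), (-363/65, 109/65), (-63/65, -16/65)

T1 rotate counter-clockwise with cos θ = 3/5, sin θ = -4/5: (-4, 3) → (0, 5); (-3, -4) → (-5, 0); (-1, -2) → (-11/5, -2/5); (-5, 3) → (-3/5, 29/5); (-1, 0) → (-3/5, 4/5)
T2 rotate counter-clockwise with cos θ = 5/13, sin θ = 12/13: (0, 5) → (-60/13, 25/13); (-5, 0) → (-25/13, -60/13); (-11/5, -2/5) → (-31/65, -142/65); (-3/5, 29/5) → (-363/65, 109/65); (-3/5, 4/5) → (-63/65, -16/65)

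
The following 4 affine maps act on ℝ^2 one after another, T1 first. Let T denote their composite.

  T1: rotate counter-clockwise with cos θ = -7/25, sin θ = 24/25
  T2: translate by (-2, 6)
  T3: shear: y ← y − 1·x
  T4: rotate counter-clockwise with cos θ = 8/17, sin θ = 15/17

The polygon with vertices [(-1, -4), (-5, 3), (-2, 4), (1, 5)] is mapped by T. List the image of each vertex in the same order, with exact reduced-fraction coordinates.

image vertices: (-1091/425, 1603/425), (-2136/425, -537/425), (-4146/425, -332/425), (-6156/425, -127/425)

T1 rotate counter-clockwise with cos θ = -7/25, sin θ = 24/25: (-1, -4) → (103/25, 4/25); (-5, 3) → (-37/25, -141/25); (-2, 4) → (-82/25, -76/25); (1, 5) → (-127/25, -11/25)
T2 translate by (-2, 6): (103/25, 4/25) → (53/25, 154/25); (-37/25, -141/25) → (-87/25, 9/25); (-82/25, -76/25) → (-132/25, 74/25); (-127/25, -11/25) → (-177/25, 139/25)
T3 shear: y ← y − 1·x: (53/25, 154/25) → (53/25, 101/25); (-87/25, 9/25) → (-87/25, 96/25); (-132/25, 74/25) → (-132/25, 206/25); (-177/25, 139/25) → (-177/25, 316/25)
T4 rotate counter-clockwise with cos θ = 8/17, sin θ = 15/17: (53/25, 101/25) → (-1091/425, 1603/425); (-87/25, 96/25) → (-2136/425, -537/425); (-132/25, 206/25) → (-4146/425, -332/425); (-177/25, 316/25) → (-6156/425, -127/425)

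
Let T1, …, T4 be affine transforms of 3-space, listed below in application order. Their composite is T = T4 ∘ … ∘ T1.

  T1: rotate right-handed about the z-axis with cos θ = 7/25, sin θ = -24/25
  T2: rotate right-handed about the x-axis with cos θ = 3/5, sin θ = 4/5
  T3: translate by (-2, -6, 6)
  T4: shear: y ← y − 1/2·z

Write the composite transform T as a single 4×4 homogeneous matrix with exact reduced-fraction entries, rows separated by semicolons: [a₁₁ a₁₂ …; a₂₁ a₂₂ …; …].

T1 = [7/25 24/25 0 0; -24/25 7/25 0 0; 0 0 1 0; 0 0 0 1]
T2·T1 = [7/25 24/25 0 0; -72/125 21/125 -4/5 0; -96/125 28/125 3/5 0; 0 0 0 1]
T3·…·T1 = [7/25 24/25 0 -2; -72/125 21/125 -4/5 -6; -96/125 28/125 3/5 6; 0 0 0 1]
T4·…·T1 = [7/25 24/25 0 -2; -24/125 7/125 -11/10 -9; -96/125 28/125 3/5 6; 0 0 0 1]

T = [7/25 24/25 0 -2; -24/125 7/125 -11/10 -9; -96/125 28/125 3/5 6; 0 0 0 1]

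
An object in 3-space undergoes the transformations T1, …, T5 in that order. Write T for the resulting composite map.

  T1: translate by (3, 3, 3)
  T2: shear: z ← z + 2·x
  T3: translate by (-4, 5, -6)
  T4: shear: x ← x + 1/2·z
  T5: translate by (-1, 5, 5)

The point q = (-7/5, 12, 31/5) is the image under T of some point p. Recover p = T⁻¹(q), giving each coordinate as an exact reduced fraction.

p = (0, -1, -9/5)

T1 = [1 0 0 3; 0 1 0 3; 0 0 1 3; 0 0 0 1]
T2·T1 = [1 0 0 3; 0 1 0 3; 2 0 1 9; 0 0 0 1]
T3·…·T1 = [1 0 0 -1; 0 1 0 8; 2 0 1 3; 0 0 0 1]
T4·…·T1 = [2 0 1/2 1/2; 0 1 0 8; 2 0 1 3; 0 0 0 1]
T5·…·T1 = [2 0 1/2 -1/2; 0 1 0 13; 2 0 1 8; 0 0 0 1]
det M = 1; M⁻¹ = [1 0 -1/2 9/2; 0 1 0 -13; -2 0 2 -17; 0 0 0 1]
M⁻¹ · (-7/5, 12, 31/5)ᵀ = (0, -1, -9/5)ᵀ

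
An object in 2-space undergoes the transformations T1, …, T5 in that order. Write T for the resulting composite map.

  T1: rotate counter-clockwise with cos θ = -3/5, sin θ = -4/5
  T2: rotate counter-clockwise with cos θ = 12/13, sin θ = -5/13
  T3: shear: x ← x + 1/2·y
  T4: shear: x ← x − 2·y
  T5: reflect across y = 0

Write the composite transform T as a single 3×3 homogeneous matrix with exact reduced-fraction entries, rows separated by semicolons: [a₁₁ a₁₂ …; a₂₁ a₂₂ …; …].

T = [-1/10 9/5 0; 33/65 56/65 0; 0 0 1]

T1 = [-3/5 4/5 0; -4/5 -3/5 0; 0 0 1]
T2·T1 = [-56/65 33/65 0; -33/65 -56/65 0; 0 0 1]
T3·…·T1 = [-29/26 1/13 0; -33/65 -56/65 0; 0 0 1]
T4·…·T1 = [-1/10 9/5 0; -33/65 -56/65 0; 0 0 1]
T5·…·T1 = [-1/10 9/5 0; 33/65 56/65 0; 0 0 1]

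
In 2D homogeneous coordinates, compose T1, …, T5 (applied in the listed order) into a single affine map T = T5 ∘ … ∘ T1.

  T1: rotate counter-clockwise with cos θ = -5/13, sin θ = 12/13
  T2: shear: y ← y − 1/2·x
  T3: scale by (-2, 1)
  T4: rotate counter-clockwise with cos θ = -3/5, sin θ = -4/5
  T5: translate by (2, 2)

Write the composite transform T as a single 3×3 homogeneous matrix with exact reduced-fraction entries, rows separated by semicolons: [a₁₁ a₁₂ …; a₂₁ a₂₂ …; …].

T = [28/65 -68/65 2; -167/130 -99/65 2; 0 0 1]

T1 = [-5/13 -12/13 0; 12/13 -5/13 0; 0 0 1]
T2·T1 = [-5/13 -12/13 0; 29/26 1/13 0; 0 0 1]
T3·…·T1 = [10/13 24/13 0; 29/26 1/13 0; 0 0 1]
T4·…·T1 = [28/65 -68/65 0; -167/130 -99/65 0; 0 0 1]
T5·…·T1 = [28/65 -68/65 2; -167/130 -99/65 2; 0 0 1]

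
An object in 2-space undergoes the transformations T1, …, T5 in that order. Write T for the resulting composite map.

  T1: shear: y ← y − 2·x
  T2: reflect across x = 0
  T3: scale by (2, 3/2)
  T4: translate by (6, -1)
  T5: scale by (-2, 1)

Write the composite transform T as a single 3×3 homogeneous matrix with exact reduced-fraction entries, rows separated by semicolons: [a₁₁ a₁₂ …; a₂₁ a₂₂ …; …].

T1 = [1 0 0; -2 1 0; 0 0 1]
T2·T1 = [-1 0 0; -2 1 0; 0 0 1]
T3·…·T1 = [-2 0 0; -3 3/2 0; 0 0 1]
T4·…·T1 = [-2 0 6; -3 3/2 -1; 0 0 1]
T5·…·T1 = [4 0 -12; -3 3/2 -1; 0 0 1]

T = [4 0 -12; -3 3/2 -1; 0 0 1]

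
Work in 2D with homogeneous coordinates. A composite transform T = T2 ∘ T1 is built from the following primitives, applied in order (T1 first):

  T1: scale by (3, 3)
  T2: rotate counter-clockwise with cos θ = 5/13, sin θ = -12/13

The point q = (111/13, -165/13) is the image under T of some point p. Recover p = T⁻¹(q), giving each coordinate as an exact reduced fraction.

p = (5, 1)

T1 = [3 0 0; 0 3 0; 0 0 1]
T2·T1 = [15/13 36/13 0; -36/13 15/13 0; 0 0 1]
det M = 9; M⁻¹ = [5/39 -4/13 0; 4/13 5/39 0; 0 0 1]
M⁻¹ · (111/13, -165/13)ᵀ = (5, 1)ᵀ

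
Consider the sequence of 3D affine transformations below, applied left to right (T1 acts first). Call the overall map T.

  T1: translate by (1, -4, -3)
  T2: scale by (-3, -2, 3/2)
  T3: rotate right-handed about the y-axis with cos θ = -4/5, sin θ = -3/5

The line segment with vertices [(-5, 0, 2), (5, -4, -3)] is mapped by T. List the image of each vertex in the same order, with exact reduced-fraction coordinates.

T1 translate by (1, -4, -3): (-5, 0, 2) → (-4, -4, -1); (5, -4, -3) → (6, -8, -6)
T2 scale by (-3, -2, 3/2): (-4, -4, -1) → (12, 8, -3/2); (6, -8, -6) → (-18, 16, -9)
T3 rotate right-handed about the y-axis with cos θ = -4/5, sin θ = -3/5: (12, 8, -3/2) → (-87/10, 8, 42/5); (-18, 16, -9) → (99/5, 16, -18/5)

image vertices: (-87/10, 8, 42/5), (99/5, 16, -18/5)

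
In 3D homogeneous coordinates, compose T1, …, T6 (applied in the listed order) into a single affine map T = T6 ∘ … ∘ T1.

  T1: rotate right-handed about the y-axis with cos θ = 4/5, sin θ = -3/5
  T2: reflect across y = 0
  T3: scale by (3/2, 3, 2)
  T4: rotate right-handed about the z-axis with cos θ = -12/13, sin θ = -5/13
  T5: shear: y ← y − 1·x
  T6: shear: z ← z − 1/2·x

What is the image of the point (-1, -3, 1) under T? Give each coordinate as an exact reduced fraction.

T(p) = (27/5, -129/10, -23/10)

T1 rotate right-handed about the y-axis with cos θ = 4/5, sin θ = -3/5: (-1, -3, 1) → (-7/5, -3, 1/5)
T2 reflect across y = 0: (-7/5, -3, 1/5) → (-7/5, 3, 1/5)
T3 scale by (3/2, 3, 2): (-7/5, 3, 1/5) → (-21/10, 9, 2/5)
T4 rotate right-handed about the z-axis with cos θ = -12/13, sin θ = -5/13: (-21/10, 9, 2/5) → (27/5, -15/2, 2/5)
T5 shear: y ← y − 1·x: (27/5, -15/2, 2/5) → (27/5, -129/10, 2/5)
T6 shear: z ← z − 1/2·x: (27/5, -129/10, 2/5) → (27/5, -129/10, -23/10)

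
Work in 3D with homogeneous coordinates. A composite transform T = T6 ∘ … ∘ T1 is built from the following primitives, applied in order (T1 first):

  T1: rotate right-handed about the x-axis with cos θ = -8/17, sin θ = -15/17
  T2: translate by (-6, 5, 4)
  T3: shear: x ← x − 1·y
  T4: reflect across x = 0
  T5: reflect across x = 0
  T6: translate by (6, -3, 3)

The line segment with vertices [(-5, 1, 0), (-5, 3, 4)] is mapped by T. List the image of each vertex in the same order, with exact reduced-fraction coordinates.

image vertices: (-162/17, 26/17, 104/17), (-206/17, 70/17, 42/17)

T1 rotate right-handed about the x-axis with cos θ = -8/17, sin θ = -15/17: (-5, 1, 0) → (-5, -8/17, -15/17); (-5, 3, 4) → (-5, 36/17, -77/17)
T2 translate by (-6, 5, 4): (-5, -8/17, -15/17) → (-11, 77/17, 53/17); (-5, 36/17, -77/17) → (-11, 121/17, -9/17)
T3 shear: x ← x − 1·y: (-11, 77/17, 53/17) → (-264/17, 77/17, 53/17); (-11, 121/17, -9/17) → (-308/17, 121/17, -9/17)
T4 reflect across x = 0: (-264/17, 77/17, 53/17) → (264/17, 77/17, 53/17); (-308/17, 121/17, -9/17) → (308/17, 121/17, -9/17)
T5 reflect across x = 0: (264/17, 77/17, 53/17) → (-264/17, 77/17, 53/17); (308/17, 121/17, -9/17) → (-308/17, 121/17, -9/17)
T6 translate by (6, -3, 3): (-264/17, 77/17, 53/17) → (-162/17, 26/17, 104/17); (-308/17, 121/17, -9/17) → (-206/17, 70/17, 42/17)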